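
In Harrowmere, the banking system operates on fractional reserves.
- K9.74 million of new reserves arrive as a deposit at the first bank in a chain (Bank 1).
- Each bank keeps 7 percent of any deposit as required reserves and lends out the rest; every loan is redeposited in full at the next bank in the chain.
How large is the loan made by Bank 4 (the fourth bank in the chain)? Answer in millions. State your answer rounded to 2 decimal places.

K7.29 million

Each bank lends a fraction (1 − rr) = 0.9300 of the deposit it receives, so Bank 4 receives 9.74·0.9300^3 and lends 9.74·0.9300^4 ≈ 7.2860 million.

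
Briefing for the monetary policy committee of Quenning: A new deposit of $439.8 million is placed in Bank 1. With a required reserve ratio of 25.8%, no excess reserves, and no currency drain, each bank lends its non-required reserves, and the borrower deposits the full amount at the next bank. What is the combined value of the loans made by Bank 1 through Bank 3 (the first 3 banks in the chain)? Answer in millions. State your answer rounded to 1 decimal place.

Bank i lends (1 − rr)^i of the original deposit: Bank 1 lends 439.8·0.7420 = 326.3316, Bank 2 lends 439.8·0.7420² ≈ 242.1380, and so on.
Summing a geometric series: total = 439.8·[0.7420·(1 − 0.7420^3) / (1 − 0.7420)] ≈ 748.1361 million.

$748.1 million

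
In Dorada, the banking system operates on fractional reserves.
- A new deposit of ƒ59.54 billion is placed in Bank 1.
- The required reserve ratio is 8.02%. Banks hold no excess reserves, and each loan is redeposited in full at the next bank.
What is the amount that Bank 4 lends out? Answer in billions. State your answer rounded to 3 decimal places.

Each bank lends a fraction (1 − rr) = 0.9198 of the deposit it receives, so Bank 4 receives 59.54·0.9198^3 and lends 59.54·0.9198^4 ≈ 42.6170 billion.

ƒ42.617 billion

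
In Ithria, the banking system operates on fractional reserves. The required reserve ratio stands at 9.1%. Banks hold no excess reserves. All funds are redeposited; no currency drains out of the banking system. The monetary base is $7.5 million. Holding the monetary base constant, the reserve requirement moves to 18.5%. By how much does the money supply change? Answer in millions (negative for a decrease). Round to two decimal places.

Initially m₁ = 1 / (0.091) ≈ 10.9890, so M₁ = 10.9890 × 7.5 = 82.4175 million.
After the change m₂ = 1 / (0.185) ≈ 5.4054, so M₂ = 5.4054 × 7.5 = 40.5405 million.
ΔM = M₂ − M₁ = 40.5405 − 82.4175 = -41.877 million.

-41.88 million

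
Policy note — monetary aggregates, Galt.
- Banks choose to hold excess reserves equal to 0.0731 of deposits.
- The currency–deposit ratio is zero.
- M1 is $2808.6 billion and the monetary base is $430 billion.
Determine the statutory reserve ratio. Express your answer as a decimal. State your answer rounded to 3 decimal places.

0.080

Using m = M/MB = 2808.6/430 ≈ 6.531628. Since m = (1 + c)/(c + rr + e), the denominator satisfies c + rr + e = (1 + c)/m = (1 + 0) / 6.531628 ≈ 0.153101.
With c = 0 and e = 0.0731, the statutory reserve ratio is 0.153101 − 0 − 0.0731 = 0.080001.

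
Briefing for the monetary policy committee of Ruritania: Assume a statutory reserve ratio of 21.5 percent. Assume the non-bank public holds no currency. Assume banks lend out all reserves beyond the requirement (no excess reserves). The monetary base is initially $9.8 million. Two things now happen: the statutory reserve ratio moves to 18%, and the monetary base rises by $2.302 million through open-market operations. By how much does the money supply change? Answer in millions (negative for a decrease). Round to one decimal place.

$21.7 million

Before: m₁ = 1 / (0.215) ≈ 4.6512, MB₁ = 9.8, so M₁ = 4.6512 × 9.8 ≈ 45.5818 million.
After: m₂ = 1 / (0.18) ≈ 5.5556, MB₂ = 9.8 + 2.302 = 12.102, so M₂ = 5.5556 × 12.102 ≈ 67.2339 million.
ΔM = M₂ − M₁ = 67.2339 − 45.5818 = 21.6521 million.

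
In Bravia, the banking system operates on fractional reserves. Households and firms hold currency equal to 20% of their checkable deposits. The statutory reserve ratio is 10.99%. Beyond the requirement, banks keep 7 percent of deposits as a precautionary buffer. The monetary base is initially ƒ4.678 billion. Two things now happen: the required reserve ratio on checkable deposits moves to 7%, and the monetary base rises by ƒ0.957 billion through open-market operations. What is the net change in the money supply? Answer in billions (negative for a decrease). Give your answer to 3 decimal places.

Before: m₁ = (1 + 0.2) / (0.1099 + 0.07 + 0.2) ≈ 3.15873, MB₁ = 4.678, so M₁ = 3.15873 × 4.678 ≈ 14.7765 billion.
After: m₂ = (1 + 0.2) / (0.07 + 0.07 + 0.2) ≈ 3.52941, MB₂ = 4.678 + 0.957 = 5.635, so M₂ = 3.52941 × 5.635 ≈ 19.8882 billion.
ΔM = M₂ − M₁ = 19.8882 − 14.7765 = 5.1117 billion.

ƒ5.112 billion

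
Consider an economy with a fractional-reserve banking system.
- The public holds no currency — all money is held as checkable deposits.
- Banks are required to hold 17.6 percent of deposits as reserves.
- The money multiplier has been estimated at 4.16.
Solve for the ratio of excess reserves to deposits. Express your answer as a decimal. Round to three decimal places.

0.064

Using m = 4.16. Since m = (1 + c)/(c + rr + e), the denominator satisfies c + rr + e = (1 + c)/m = (1 + 0) / 4.16 ≈ 0.240385.
With c = 0 and rr = 0.176, the ratio of excess reserves to deposits is 0.240385 − 0 − 0.176 = 0.064385.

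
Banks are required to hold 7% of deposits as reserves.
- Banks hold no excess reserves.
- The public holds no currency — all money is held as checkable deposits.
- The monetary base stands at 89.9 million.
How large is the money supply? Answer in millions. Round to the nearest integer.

With no currency drain or excess reserves, the money multiplier is m = 1/rr = 1/0.07 ≈ 14.2857.
Money supply M = m × MB = 14.2857 × 89.9 ≈ 1284.2844 million.

1284 million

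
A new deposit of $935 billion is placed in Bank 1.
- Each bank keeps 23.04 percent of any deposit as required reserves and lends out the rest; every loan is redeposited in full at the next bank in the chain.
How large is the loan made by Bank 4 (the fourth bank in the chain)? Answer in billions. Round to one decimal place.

Each bank lends a fraction (1 − rr) = 0.7696 of the deposit it receives, so Bank 4 receives 935·0.7696^3 and lends 935·0.7696^4 ≈ 327.9985 billion.

$328.0 billion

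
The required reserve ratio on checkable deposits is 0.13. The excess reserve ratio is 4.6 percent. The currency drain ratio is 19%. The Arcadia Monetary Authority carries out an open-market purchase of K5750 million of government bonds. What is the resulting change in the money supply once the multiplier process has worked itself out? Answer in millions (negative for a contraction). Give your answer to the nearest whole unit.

The money multiplier is m = (1 + c) / (rr + e + c) = (1 + 0.19) / (0.13 + 0.046 + 0.19) ≈ 3.25137.
The purchase adds 5750 million of base, so ΔM = m × ΔMB = 3.25137 × (+5750) = 18695.3775 million.

K18695 million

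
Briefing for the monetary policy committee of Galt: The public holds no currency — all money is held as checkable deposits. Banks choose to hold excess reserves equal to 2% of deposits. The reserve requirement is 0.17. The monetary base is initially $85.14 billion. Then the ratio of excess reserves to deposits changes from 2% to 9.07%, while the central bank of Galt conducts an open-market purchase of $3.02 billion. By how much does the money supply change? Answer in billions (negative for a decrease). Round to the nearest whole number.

-110 billion

Before: m₁ = 1 / (0.17 + 0.02) ≈ 5.2632, MB₁ = 85.14, so M₁ = 5.2632 × 85.14 ≈ 448.1088 billion.
After: m₂ = 1 / (0.17 + 0.0907) ≈ 3.8358, MB₂ = 85.14 + 3.02 = 88.16, so M₂ = 3.8358 × 88.16 ≈ 338.1641 billion.
ΔM = M₂ − M₁ = 338.1641 − 448.1088 = -109.9447 billion.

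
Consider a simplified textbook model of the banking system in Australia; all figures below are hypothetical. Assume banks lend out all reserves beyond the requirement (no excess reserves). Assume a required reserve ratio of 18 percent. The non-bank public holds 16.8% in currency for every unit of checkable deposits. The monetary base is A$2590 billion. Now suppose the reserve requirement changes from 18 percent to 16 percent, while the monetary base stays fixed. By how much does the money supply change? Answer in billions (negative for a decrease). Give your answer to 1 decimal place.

A$530.1 billion

Initially m₁ = (1 + 0.168) / (0.18 + 0.168) ≈ 3.356322, so M₁ = 3.356322 × 2590 ≈ 8692.874 billion.
After the change m₂ = (1 + 0.168) / (0.16 + 0.168) ≈ 3.560976, so M₂ = 3.560976 × 2590 ≈ 9222.9278 billion.
ΔM = M₂ − M₁ = 9222.9278 − 8692.874 = 530.0538 billion.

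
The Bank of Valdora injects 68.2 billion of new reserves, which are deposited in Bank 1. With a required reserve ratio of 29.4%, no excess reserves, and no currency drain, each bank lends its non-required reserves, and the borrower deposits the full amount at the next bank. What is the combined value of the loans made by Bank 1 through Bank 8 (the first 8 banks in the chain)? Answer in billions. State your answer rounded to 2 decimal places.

153.66 billion

Bank i lends (1 − rr)^i of the original deposit: Bank 1 lends 68.2·0.7060 = 48.1492, Bank 2 lends 68.2·0.7060² ≈ 33.9933, and so on.
Summing a geometric series: total = 68.2·[0.7060·(1 − 0.7060^8) / (1 − 0.7060)] ≈ 153.6645 billion.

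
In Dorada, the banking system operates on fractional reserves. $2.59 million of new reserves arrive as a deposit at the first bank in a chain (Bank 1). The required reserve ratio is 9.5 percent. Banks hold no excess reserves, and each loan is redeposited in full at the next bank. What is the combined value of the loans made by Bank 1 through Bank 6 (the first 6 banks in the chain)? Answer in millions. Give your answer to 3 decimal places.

Bank i lends (1 − rr)^i of the original deposit: Bank 1 lends 2.59·0.9050 ≈ 2.3439, Bank 2 lends 2.59·0.9050² ≈ 2.1213, and so on.
Summing a geometric series: total = 2.59·[0.9050·(1 − 0.9050^6) / (1 − 0.9050)] ≈ 11.1176 million.

$11.118 million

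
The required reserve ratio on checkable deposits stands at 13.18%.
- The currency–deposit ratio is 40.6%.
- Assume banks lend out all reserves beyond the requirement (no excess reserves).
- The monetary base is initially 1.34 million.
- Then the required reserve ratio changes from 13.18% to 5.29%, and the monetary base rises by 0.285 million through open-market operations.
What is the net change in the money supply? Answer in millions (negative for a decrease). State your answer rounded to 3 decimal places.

Before: m₁ = (1 + 0.406) / (0.1318 + 0.406) ≈ 2.61435, MB₁ = 1.34, so M₁ = 2.61435 × 1.34 ≈ 3.5032 million.
After: m₂ = (1 + 0.406) / (0.0529 + 0.406) ≈ 3.06385, MB₂ = 1.34 + 0.285 = 1.625, so M₂ = 3.06385 × 1.625 ≈ 4.9788 million.
ΔM = M₂ − M₁ = 4.9788 − 3.5032 = 1.4756 million.

1.476 million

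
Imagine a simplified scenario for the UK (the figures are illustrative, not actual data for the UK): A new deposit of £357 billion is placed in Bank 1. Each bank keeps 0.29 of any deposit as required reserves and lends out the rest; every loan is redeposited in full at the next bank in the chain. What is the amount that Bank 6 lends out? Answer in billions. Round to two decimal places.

Each bank lends a fraction (1 − rr) = 0.7100 of the deposit it receives, so Bank 6 receives 357·0.7100^5 and lends 357·0.7100^6 ≈ 45.7318 billion.

£45.73 billion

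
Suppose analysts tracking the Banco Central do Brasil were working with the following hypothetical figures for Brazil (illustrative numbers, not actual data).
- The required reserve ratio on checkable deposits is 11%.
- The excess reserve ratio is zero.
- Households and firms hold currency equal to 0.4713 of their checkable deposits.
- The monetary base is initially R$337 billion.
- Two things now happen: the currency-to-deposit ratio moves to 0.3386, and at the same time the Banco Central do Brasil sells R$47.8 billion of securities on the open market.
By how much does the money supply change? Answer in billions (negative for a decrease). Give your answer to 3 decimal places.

Before: m₁ = (1 + 0.4713) / (0.11 + 0.4713) ≈ 2.5310511, MB₁ = 337, so M₁ = 2.5310511 × 337 ≈ 852.9642 billion.
After: m₂ = (1 + 0.3386) / (0.11 + 0.3386) ≈ 2.9839501, MB₂ = 337 − 47.8 = 289.2, so M₂ = 2.9839501 × 289.2 ≈ 862.9584 billion.
ΔM = M₂ − M₁ = 862.9584 − 852.9642 = 9.9942 billion.

R$9.994 billion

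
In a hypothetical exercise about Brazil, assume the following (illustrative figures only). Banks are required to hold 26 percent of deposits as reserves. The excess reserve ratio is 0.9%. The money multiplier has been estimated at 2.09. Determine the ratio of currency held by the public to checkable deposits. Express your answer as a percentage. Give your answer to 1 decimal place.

Using m = 2.09. From m = (1 + c)/(c + rr + e), rearranging gives 1 + c = m·(c + rr + e), so c·(1 − m) = m·(rr + e) − 1.
Hence c = [m·(rr + e) − 1]/(1 − m) = [2.09 × (0.26 + 0.009) − 1] / (1 − 2.09) ≈ 0.401642.

40.2%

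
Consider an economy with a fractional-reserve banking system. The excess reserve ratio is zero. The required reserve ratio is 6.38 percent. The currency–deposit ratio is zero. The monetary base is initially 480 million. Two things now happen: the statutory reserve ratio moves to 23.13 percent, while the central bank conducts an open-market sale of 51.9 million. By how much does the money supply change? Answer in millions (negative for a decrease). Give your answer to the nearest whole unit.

Before: m₁ = 1 / (0.0638) ≈ 15.6740, MB₁ = 480, so M₁ = 15.6740 × 480 = 7523.52 million.
After: m₂ = 1 / (0.2313) ≈ 4.3234, MB₂ = 480 − 51.9 = 428.1, so M₂ = 4.3234 × 428.1 ≈ 1850.8475 million.
ΔM = M₂ − M₁ = 1850.8475 − 7523.52 = -5672.6725 million.

-5673 million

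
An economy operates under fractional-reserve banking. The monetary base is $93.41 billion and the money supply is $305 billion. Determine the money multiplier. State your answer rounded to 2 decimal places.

3.27

The money multiplier is m = M / MB = 305 / 93.41 ≈ 3.26518.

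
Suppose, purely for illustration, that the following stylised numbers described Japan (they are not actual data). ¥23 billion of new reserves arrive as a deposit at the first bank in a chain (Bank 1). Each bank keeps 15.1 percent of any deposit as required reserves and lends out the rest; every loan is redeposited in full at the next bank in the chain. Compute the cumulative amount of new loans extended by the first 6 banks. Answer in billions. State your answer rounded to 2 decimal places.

Bank i lends (1 − rr)^i of the original deposit: Bank 1 lends 23·0.8490 = 19.5270, Bank 2 lends 23·0.8490² ≈ 16.5784, and so on.
Summing a geometric series: total = 23·[0.8490·(1 − 0.8490^6) / (1 − 0.8490)] ≈ 80.8890 billion.

¥80.89 billion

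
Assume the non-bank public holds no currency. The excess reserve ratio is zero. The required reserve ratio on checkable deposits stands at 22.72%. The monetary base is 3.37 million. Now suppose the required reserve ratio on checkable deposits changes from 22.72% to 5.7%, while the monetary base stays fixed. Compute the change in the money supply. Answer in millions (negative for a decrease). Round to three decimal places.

44.290 million

Initially m₁ = 1 / (0.2272) ≈ 4.40141, so M₁ = 4.40141 × 3.37 ≈ 14.8328 million.
After the change m₂ = 1 / (0.057) ≈ 17.54386, so M₂ = 17.54386 × 3.37 ≈ 59.1228 million.
ΔM = M₂ − M₁ = 59.1228 − 14.8328 = 44.29 million.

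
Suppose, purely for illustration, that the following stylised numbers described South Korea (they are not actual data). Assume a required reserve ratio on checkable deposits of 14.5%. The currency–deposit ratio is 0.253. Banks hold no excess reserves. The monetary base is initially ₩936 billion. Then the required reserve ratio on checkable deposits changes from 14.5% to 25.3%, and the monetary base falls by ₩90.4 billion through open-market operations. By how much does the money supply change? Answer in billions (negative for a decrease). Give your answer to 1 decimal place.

-852.8 billion

Before: m₁ = (1 + 0.253) / (0.145 + 0.253) ≈ 3.14824, MB₁ = 936, so M₁ = 3.14824 × 936 ≈ 2946.7526 billion.
After: m₂ = (1 + 0.253) / (0.253 + 0.253) ≈ 2.47628, MB₂ = 936 − 90.4 = 845.6, so M₂ = 2.47628 × 845.6 ≈ 2093.9424 billion.
ΔM = M₂ − M₁ = 2093.9424 − 2946.7526 = -852.8102 billion.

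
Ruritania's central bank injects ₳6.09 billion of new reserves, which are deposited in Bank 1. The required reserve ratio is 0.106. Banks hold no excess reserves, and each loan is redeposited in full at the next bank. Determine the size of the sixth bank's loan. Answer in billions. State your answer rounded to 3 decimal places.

Each bank lends a fraction (1 − rr) = 0.8940 of the deposit it receives, so Bank 6 receives 6.09·0.8940^5 and lends 6.09·0.8940^6 ≈ 3.1092 billion.

₳3.109 billion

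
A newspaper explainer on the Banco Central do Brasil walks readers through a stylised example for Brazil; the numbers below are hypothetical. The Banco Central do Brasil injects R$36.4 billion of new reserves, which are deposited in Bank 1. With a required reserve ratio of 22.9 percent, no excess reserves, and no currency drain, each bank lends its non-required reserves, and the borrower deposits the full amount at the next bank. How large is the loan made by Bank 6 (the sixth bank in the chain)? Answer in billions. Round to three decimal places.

R$7.646 billion

Each bank lends a fraction (1 − rr) = 0.7710 of the deposit it receives, so Bank 6 receives 36.4·0.7710^5 and lends 36.4·0.7710^6 ≈ 7.6459 billion.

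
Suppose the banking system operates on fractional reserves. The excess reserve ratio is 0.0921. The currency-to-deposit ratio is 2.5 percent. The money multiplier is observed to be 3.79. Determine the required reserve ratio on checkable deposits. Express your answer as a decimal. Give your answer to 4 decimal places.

Using m = 3.79. Since m = (1 + c)/(c + rr + e), the denominator satisfies c + rr + e = (1 + c)/m = (1 + 0.025) / 3.79 ≈ 0.270449.
With c = 0.025 and e = 0.0921, the required reserve ratio on checkable deposits is 0.270449 − 0.025 − 0.0921 = 0.153349.

0.1533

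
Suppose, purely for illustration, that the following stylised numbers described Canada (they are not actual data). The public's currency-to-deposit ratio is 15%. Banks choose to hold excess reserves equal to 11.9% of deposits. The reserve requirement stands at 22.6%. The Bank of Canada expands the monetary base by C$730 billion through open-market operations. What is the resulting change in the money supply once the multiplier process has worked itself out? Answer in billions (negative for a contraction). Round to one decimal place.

C$1696.0 billion

The money multiplier is m = (1 + c) / (rr + e + c) = (1 + 0.15) / (0.226 + 0.119 + 0.15) ≈ 2.32323.
The purchase adds 730 billion of base, so ΔM = m × ΔMB = 2.32323 × (+730) = 1695.9579 billion.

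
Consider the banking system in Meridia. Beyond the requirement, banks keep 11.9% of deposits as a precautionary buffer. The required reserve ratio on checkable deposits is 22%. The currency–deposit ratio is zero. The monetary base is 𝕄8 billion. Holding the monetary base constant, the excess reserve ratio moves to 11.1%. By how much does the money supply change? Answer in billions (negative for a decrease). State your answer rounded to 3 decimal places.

𝕄0.570 billion

Initially m₁ = 1 / (0.22 + 0.119) ≈ 2.94985, so M₁ = 2.94985 × 8 = 23.5988 billion.
After the change m₂ = 1 / (0.22 + 0.111) ≈ 3.02115, so M₂ = 3.02115 × 8 = 24.1692 billion.
ΔM = M₂ − M₁ = 24.1692 − 23.5988 = 0.5704 billion.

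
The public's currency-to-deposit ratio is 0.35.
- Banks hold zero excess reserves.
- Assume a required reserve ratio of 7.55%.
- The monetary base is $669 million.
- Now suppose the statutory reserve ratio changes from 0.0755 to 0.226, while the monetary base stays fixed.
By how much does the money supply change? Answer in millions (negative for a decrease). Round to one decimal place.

-554.6 million

Initially m₁ = (1 + 0.35) / (0.0755 + 0.35) ≈ 3.17274, so M₁ = 3.17274 × 669 ≈ 2122.5631 million.
After the change m₂ = (1 + 0.35) / (0.226 + 0.35) = 2.34375, so M₂ = 2.34375 × 669 ≈ 1567.9688 million.
ΔM = M₂ − M₁ = 1567.9688 − 2122.5631 = -554.5943 million.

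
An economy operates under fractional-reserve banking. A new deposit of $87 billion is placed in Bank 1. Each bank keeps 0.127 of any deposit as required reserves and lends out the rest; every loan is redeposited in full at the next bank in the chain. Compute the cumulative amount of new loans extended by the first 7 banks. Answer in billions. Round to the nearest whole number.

$367 billion

Bank i lends (1 − rr)^i of the original deposit: Bank 1 lends 87·0.8730 = 75.9510, Bank 2 lends 87·0.8730² ≈ 66.3052, and so on.
Summing a geometric series: total = 87·[0.8730·(1 − 0.8730^7) / (1 − 0.8730)] ≈ 366.9237 billion.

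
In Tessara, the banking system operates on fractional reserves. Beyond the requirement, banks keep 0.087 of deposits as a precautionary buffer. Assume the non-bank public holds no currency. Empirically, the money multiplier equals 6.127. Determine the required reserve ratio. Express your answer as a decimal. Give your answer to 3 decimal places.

0.076

Using m = 6.127. Since m = (1 + c)/(c + rr + e), the denominator satisfies c + rr + e = (1 + c)/m = (1 + 0) / 6.127 ≈ 0.163212.
With c = 0 and e = 0.087, the required reserve ratio is 0.163212 − 0 − 0.087 = 0.076212.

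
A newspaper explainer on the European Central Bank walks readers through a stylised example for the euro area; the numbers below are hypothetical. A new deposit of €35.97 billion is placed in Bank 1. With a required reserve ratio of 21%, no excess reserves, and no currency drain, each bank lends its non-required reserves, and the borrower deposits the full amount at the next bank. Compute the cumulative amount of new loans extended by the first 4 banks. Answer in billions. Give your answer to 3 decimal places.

Bank i lends (1 − rr)^i of the original deposit: Bank 1 lends 35.97·0.7900 = 28.4163, Bank 2 lends 35.97·0.7900² ≈ 22.4489, and so on.
Summing a geometric series: total = 35.97·[0.7900·(1 − 0.7900^4) / (1 − 0.7900)] ≈ 82.6101 billion.

€82.610 billion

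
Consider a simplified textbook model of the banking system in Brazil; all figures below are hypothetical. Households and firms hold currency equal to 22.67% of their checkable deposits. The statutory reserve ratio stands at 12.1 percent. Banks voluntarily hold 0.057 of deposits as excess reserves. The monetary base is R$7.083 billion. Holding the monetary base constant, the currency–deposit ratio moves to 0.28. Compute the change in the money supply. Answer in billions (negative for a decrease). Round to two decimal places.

Initially m₁ = (1 + 0.2267) / (0.121 + 0.057 + 0.2267) ≈ 3.0311, so M₁ = 3.0311 × 7.083 ≈ 21.4693 billion.
After the change m₂ = (1 + 0.28) / (0.121 + 0.057 + 0.28) ≈ 2.7948, so M₂ = 2.7948 × 7.083 ≈ 19.7956 billion.
ΔM = M₂ − M₁ = 19.7956 − 21.4693 = -1.6737 billion.

-1.67 billion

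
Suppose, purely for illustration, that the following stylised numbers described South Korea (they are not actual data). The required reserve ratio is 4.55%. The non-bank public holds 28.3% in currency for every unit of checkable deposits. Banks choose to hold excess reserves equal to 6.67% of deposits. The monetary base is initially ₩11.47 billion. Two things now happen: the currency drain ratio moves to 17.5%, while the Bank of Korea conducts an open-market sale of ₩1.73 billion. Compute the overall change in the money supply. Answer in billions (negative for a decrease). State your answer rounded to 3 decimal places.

₩2.612 billion

Before: m₁ = (1 + 0.283) / (0.0455 + 0.0667 + 0.283) ≈ 3.246457, MB₁ = 11.47, so M₁ = 3.246457 × 11.47 ≈ 37.2369 billion.
After: m₂ = (1 + 0.175) / (0.0455 + 0.0667 + 0.175) ≈ 4.091226, MB₂ = 11.47 − 1.73 = 9.74, so M₂ = 4.091226 × 9.74 ≈ 39.8485 billion.
ΔM = M₂ − M₁ = 39.8485 − 37.2369 = 2.6116 billion.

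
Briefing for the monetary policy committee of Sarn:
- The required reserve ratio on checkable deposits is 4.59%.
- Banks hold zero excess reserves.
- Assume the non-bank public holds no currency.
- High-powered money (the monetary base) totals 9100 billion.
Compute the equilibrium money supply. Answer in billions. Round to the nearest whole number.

198257 billion

With no currency drain or excess reserves, the money multiplier is m = 1/rr = 1/0.0459 ≈ 21.78649.
Money supply M = m × MB = 21.78649 × 9100 = 198257.059 billion.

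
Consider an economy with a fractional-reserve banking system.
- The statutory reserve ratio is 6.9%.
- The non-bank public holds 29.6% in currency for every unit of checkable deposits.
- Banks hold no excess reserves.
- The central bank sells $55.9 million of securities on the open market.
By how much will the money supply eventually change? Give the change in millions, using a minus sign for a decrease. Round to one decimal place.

The money multiplier is m = (1 + c) / (rr + c) = (1 + 0.296) / (0.069 + 0.296) ≈ 3.5507.
The sale removes 55.9 million of base, so ΔM = m × ΔMB = 3.5507 × (−55.9) ≈ -198.4841 million.

-198.5 million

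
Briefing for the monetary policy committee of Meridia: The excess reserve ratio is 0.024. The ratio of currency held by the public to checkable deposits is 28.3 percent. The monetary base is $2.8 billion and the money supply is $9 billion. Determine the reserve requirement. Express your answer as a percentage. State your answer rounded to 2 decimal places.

9.22%

Using m = M/MB = 9/2.8 ≈ 3.214286. Since m = (1 + c)/(c + rr + e), the denominator satisfies c + rr + e = (1 + c)/m = (1 + 0.283) / 3.214286 ≈ 0.399156.
With c = 0.283 and e = 0.024, the reserve requirement is 0.399156 − 0.283 − 0.024 = 0.092156.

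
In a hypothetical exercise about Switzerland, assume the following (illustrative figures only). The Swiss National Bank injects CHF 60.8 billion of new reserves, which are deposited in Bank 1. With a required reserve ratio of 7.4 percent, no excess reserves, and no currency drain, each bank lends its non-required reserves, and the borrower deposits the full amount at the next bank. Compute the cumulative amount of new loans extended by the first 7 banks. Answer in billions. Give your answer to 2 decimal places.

Bank i lends (1 − rr)^i of the original deposit: Bank 1 lends 60.8·0.9260 = 56.3008, Bank 2 lends 60.8·0.9260² ≈ 52.1345, and so on.
Summing a geometric series: total = 60.8·[0.9260·(1 − 0.9260^7) / (1 − 0.9260)] ≈ 316.6409 billion.

CHF 316.64 billion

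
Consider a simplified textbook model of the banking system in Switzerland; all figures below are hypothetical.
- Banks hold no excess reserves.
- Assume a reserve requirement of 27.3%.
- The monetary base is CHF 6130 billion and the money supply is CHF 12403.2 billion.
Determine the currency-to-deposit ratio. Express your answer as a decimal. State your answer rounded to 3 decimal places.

Using m = M/MB = 12403.2/6130 ≈ 2.023361. From m = (1 + c)/(c + rr + e), rearranging gives 1 + c = m·(c + rr + e), so c·(1 − m) = m·(rr + e) − 1.
Hence c = [m·(rr + e) − 1]/(1 − m) = [2.023361 × (0.273 + 0) − 1] / (1 − 2.023361) ≈ 0.437404.

0.437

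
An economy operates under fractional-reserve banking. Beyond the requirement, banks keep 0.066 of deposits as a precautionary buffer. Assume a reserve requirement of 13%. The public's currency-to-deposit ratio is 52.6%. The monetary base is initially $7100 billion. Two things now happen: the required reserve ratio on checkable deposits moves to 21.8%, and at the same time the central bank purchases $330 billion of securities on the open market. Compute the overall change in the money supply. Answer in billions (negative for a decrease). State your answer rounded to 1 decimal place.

-1008.6 billion

Before: m₁ = (1 + 0.526) / (0.13 + 0.066 + 0.526) ≈ 2.113573, MB₁ = 7100, so M₁ = 2.113573 × 7100 = 15006.3683 billion.
After: m₂ = (1 + 0.526) / (0.218 + 0.066 + 0.526) ≈ 1.883951, MB₂ = 7100 + 330 = 7430, so M₂ = 1.883951 × 7430 ≈ 13997.7559 billion.
ΔM = M₂ − M₁ = 13997.7559 − 15006.3683 = -1008.6124 billion.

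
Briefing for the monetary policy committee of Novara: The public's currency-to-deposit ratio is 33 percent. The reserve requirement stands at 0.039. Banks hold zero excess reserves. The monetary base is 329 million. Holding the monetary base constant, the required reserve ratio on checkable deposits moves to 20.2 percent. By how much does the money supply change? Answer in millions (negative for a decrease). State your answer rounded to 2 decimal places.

-363.33 million

Initially m₁ = (1 + 0.33) / (0.039 + 0.33) ≈ 3.604336, so M₁ = 3.604336 × 329 ≈ 1185.8265 million.
After the change m₂ = (1 + 0.33) / (0.202 + 0.33) = 2.5, so M₂ = 2.5 × 329 = 822.5 million.
ΔM = M₂ − M₁ = 822.5 − 1185.8265 = -363.3265 million.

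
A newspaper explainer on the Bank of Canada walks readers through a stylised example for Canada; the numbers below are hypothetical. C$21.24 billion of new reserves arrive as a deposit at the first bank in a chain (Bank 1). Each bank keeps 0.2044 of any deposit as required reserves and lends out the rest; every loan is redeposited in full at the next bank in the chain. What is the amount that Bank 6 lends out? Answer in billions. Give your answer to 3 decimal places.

C$5.387 billion

Each bank lends a fraction (1 − rr) = 0.7956 of the deposit it receives, so Bank 6 receives 21.24·0.7956^5 and lends 21.24·0.7956^6 ≈ 5.3867 billion.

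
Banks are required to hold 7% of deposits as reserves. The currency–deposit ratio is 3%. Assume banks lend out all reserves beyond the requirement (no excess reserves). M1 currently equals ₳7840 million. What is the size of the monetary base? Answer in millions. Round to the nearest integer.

The money multiplier is m = (1 + c) / (rr + c) = (1 + 0.03) / (0.07 + 0.03) = 10.3.
MB = M / m = 7840 / 10.3 ≈ 761.165 million.

₳761 million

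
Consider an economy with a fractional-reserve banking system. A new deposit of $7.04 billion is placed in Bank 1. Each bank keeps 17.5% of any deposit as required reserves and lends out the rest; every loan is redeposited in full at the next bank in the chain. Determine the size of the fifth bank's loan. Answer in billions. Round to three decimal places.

$2.691 billion

Each bank lends a fraction (1 − rr) = 0.8250 of the deposit it receives, so Bank 5 receives 7.04·0.8250^4 and lends 7.04·0.8250^5 ≈ 2.6906 billion.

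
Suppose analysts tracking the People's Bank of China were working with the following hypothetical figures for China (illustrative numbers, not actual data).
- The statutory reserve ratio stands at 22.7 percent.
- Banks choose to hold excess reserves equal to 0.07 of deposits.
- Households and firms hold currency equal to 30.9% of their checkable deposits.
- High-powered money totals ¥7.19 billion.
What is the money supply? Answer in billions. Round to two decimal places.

The money multiplier is m = (1 + c) / (rr + e + c) = (1 + 0.309) / (0.227 + 0.07 + 0.309) ≈ 2.1601.
So M = m × MB = 2.1601 × 7.19 ≈ 15.5311 billion.

¥15.53 billion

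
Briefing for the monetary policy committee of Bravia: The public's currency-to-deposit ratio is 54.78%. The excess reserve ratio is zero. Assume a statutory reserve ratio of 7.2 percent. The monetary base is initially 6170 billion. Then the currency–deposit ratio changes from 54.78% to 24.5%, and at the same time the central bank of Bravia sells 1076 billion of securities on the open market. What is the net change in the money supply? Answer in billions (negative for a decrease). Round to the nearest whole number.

Before: m₁ = (1 + 0.5478) / (0.072 + 0.5478) ≈ 2.49726, MB₁ = 6170, so M₁ = 2.49726 × 6170 = 15408.0942 billion.
After: m₂ = (1 + 0.245) / (0.072 + 0.245) ≈ 3.92744, MB₂ = 6170 − 1076 = 5094, so M₂ = 3.92744 × 5094 ≈ 20006.3794 billion.
ΔM = M₂ − M₁ = 20006.3794 − 15408.0942 = 4598.2852 billion.

4598 billion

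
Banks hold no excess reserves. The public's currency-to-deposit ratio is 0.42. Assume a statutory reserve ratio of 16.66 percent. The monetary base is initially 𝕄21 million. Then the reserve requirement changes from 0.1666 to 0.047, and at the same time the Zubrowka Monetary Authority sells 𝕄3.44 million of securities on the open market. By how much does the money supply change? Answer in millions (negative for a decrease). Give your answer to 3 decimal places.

Before: m₁ = (1 + 0.42) / (0.1666 + 0.42) ≈ 2.420730, MB₁ = 21, so M₁ = 2.420730 × 21 ≈ 50.8353 million.
After: m₂ = (1 + 0.42) / (0.047 + 0.42) ≈ 3.040685, MB₂ = 21 − 3.44 = 17.56, so M₂ = 3.040685 × 17.56 ≈ 53.3944 million.
ΔM = M₂ − M₁ = 53.3944 − 50.8353 = 2.5591 million.

𝕄2.559 million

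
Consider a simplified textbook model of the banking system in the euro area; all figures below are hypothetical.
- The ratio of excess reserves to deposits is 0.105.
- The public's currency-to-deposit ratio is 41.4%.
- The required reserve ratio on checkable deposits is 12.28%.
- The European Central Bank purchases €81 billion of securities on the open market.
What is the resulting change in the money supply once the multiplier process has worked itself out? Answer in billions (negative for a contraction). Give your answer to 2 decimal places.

The money multiplier is m = (1 + c) / (rr + e + c) = (1 + 0.414) / (0.1228 + 0.105 + 0.414) ≈ 2.20318.
The purchase adds 81 billion of base, so ΔM = m × ΔMB = 2.20318 × (+81) ≈ 178.4576 billion.

€178.46 billion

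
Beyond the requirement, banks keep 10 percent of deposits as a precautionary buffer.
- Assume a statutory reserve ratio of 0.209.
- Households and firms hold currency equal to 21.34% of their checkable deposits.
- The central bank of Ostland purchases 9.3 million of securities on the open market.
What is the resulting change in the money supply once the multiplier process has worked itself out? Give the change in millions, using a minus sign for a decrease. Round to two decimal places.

21.60 million

The money multiplier is m = (1 + c) / (rr + e + c) = (1 + 0.2134) / (0.209 + 0.1 + 0.2134) ≈ 2.3227.
The purchase adds 9.3 million of base, so ΔM = m × ΔMB = 2.3227 × (+9.3) ≈ 21.6011 million.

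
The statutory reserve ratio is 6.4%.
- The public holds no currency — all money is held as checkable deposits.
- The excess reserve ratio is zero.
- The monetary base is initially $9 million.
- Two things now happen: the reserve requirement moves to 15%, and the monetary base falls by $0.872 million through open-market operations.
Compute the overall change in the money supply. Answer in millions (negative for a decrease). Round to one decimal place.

Before: m₁ = 1 / (0.064) = 15.6250, MB₁ = 9, so M₁ = 15.6250 × 9 = 140.625 million.
After: m₂ = 1 / (0.15) ≈ 6.6667, MB₂ = 9 − 0.872 = 8.128, so M₂ = 6.6667 × 8.128 ≈ 54.1869 million.
ΔM = M₂ − M₁ = 54.1869 − 140.625 = -86.4381 million.

-86.4 million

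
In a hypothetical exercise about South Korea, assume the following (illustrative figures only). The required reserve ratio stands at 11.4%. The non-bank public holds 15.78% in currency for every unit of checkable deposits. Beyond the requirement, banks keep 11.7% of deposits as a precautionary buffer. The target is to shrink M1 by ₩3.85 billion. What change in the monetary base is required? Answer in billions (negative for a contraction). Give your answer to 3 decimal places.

The money multiplier is m = (1 + c) / (rr + e + c) = (1 + 0.1578) / (0.114 + 0.117 + 0.1578) ≈ 2.97788.
ΔMB = ΔM / m = (−3.85) / 2.97788 ≈ -1.2929 billion.

-1.293 billion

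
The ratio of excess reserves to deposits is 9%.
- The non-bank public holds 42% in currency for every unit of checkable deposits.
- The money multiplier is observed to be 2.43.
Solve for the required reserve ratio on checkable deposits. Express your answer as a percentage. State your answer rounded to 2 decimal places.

7.44%

Using m = 2.43. Since m = (1 + c)/(c + rr + e), the denominator satisfies c + rr + e = (1 + c)/m = (1 + 0.42) / 2.43 ≈ 0.584362.
With c = 0.42 and e = 0.09, the required reserve ratio on checkable deposits is 0.584362 − 0.42 − 0.09 = 0.074362.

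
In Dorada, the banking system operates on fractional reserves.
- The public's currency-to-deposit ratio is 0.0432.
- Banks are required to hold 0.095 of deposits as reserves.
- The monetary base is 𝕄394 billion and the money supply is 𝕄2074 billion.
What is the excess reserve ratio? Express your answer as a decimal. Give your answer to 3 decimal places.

0.060

Using m = M/MB = 2074/394 ≈ 5.263959. Since m = (1 + c)/(c + rr + e), the denominator satisfies c + rr + e = (1 + c)/m = (1 + 0.0432) / 5.263959 ≈ 0.198178.
With c = 0.0432 and rr = 0.095, the excess reserve ratio is 0.198178 − 0.0432 − 0.095 = 0.059978.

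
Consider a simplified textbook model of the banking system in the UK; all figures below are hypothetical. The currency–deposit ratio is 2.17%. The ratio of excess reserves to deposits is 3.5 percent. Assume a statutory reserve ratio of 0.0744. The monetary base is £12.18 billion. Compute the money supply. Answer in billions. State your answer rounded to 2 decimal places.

The money multiplier is m = (1 + c) / (rr + e + c) = (1 + 0.0217) / (0.0744 + 0.035 + 0.0217) ≈ 7.79329.
So M = m × MB = 7.79329 × 12.18 ≈ 94.9223 billion.

£94.92 billion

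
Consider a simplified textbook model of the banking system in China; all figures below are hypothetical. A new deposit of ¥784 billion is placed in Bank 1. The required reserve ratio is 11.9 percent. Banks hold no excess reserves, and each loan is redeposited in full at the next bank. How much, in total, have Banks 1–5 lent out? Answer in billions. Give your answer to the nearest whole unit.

Bank i lends (1 − rr)^i of the original deposit: Bank 1 lends 784·0.8810 = 690.7040, Bank 2 lends 784·0.8810² ≈ 608.5102, and so on.
Summing a geometric series: total = 784·[0.8810·(1 − 0.8810^5) / (1 − 0.8810)] ≈ 2723.7116 billion.

¥2724 billion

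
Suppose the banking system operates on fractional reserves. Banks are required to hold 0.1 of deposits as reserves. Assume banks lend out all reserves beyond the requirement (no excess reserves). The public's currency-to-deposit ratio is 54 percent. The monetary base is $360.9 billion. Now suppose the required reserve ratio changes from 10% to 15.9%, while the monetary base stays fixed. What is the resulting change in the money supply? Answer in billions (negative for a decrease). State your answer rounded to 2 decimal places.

-73.30 billion

Initially m₁ = (1 + 0.54) / (0.1 + 0.54) = 2.406250, so M₁ = 2.406250 × 360.9 ≈ 868.4156 billion.
After the change m₂ = (1 + 0.54) / (0.159 + 0.54) ≈ 2.203147, so M₂ = 2.203147 × 360.9 ≈ 795.1158 billion.
ΔM = M₂ − M₁ = 795.1158 − 868.4156 = -73.2998 billion.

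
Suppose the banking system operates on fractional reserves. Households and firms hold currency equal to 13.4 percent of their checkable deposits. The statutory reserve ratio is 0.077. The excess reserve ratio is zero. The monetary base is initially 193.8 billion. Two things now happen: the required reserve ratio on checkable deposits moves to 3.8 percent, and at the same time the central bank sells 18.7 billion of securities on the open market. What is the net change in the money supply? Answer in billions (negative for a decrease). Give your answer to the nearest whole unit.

Before: m₁ = (1 + 0.134) / (0.077 + 0.134) ≈ 5.3744, MB₁ = 193.8, so M₁ = 5.3744 × 193.8 ≈ 1041.5587 billion.
After: m₂ = (1 + 0.134) / (0.038 + 0.134) ≈ 6.5930, MB₂ = 193.8 − 18.7 = 175.1, so M₂ = 6.5930 × 175.1 = 1154.4343 billion.
ΔM = M₂ − M₁ = 1154.4343 − 1041.5587 = 112.8756 billion.

113 billion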